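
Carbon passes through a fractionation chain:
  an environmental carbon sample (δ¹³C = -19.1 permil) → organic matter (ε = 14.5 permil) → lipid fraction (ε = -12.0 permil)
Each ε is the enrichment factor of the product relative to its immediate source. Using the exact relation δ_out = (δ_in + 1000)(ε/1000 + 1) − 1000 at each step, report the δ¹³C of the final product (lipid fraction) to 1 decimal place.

-16.8 permil

step 1: δ = (-19.10 + 1000)·(14.5/1000 + 1) − 1000 = -4.88 permil
step 2: δ = (-4.88 + 1000)·(-12.0/1000 + 1) − 1000 = -16.82 permil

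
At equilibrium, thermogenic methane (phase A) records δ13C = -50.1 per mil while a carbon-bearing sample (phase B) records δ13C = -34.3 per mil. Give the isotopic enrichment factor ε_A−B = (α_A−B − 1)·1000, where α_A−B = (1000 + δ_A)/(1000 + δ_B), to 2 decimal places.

α_A−B = (1000 + -50.1) / (1000 + -34.3) = 949.9 / 965.7 = 0.983639
ε_A−B = (0.983639 − 1) × 1000 = -16.361 per mil
(The approximation ε ≈ δ_A − δ_B would give -15.8 per mil.)

-16.36 per mil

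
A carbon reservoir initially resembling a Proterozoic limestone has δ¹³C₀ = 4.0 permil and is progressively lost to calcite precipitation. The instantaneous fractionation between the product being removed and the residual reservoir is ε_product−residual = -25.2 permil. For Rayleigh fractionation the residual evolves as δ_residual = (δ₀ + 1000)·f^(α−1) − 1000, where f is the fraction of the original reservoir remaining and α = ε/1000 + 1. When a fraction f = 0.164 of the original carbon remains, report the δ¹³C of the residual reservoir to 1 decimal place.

50.8 permil

Rayleigh residual: δ_res = (δ₀ + 1000)·f^(α−1) − 1000
α = ε/1000 + 1 = 0.97480, so α − 1 = -0.02520
f^(α−1) = 0.164^(-0.02520) = 1.046613
δ_res = (4.0 + 1000) × 1.046613 − 1000 = 1050.799 − 1000 = 50.80 permil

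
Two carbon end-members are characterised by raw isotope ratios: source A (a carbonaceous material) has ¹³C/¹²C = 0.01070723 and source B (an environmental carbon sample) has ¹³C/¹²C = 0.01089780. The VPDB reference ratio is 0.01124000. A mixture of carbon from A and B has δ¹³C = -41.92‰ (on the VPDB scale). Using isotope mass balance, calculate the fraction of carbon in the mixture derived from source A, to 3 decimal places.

0.677

δ_A = (0.01070723/0.01124000 − 1)×1000 = (0.952601 − 1)×1000 = -47.399‰
δ_B = (0.01089780/0.01124000 − 1)×1000 = (0.969555 − 1)×1000 = -30.445‰
f_A = (δ_mix − δ_B)/(δ_A − δ_B) = (-41.92 − (-30.445))/(-47.399 − (-30.445))
f_A = -11.475 / -16.955 = 0.6768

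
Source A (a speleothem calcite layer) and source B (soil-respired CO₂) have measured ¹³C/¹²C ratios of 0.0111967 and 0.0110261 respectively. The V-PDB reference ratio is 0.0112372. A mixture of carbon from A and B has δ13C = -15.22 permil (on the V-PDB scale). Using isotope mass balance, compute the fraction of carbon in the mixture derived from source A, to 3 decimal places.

δ_A = (0.0111967/0.0112372 − 1)×1000 = (0.996396 − 1)×1000 = -3.604 permil
δ_B = (0.0110261/0.0112372 − 1)×1000 = (0.981214 − 1)×1000 = -18.786 permil
f_A = (δ_mix − δ_B)/(δ_A − δ_B) = (-15.22 − (-18.786))/(-3.604 − (-18.786))
f_A = 3.566 / 15.182 = 0.2349

0.235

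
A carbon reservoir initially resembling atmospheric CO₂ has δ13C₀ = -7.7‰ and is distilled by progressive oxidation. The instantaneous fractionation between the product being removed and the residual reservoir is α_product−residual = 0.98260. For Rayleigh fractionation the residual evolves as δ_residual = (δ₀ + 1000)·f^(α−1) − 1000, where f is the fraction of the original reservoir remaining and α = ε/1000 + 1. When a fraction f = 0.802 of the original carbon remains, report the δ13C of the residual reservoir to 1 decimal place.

Rayleigh residual: δ_res = (δ₀ + 1000)·f^(α−1) − 1000
α − 1 = -0.01740
f^(α−1) = 0.802^(-0.01740) = 1.003847
δ_res = (-7.7 + 1000) × 1.003847 − 1000 = 996.117 − 1000 = -3.88‰

-3.9‰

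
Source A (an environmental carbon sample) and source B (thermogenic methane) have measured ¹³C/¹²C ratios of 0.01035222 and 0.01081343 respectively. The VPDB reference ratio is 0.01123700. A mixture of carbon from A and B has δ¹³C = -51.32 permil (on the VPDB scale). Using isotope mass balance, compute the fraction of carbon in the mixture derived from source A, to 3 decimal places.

δ_A = (0.01035222/0.01123700 − 1)×1000 = (0.921262 − 1)×1000 = -78.738 permil
δ_B = (0.01081343/0.01123700 − 1)×1000 = (0.962306 − 1)×1000 = -37.694 permil
f_A = (δ_mix − δ_B)/(δ_A − δ_B) = (-51.32 − (-37.694))/(-78.738 − (-37.694))
f_A = -13.626 / -41.044 = 0.3320

0.332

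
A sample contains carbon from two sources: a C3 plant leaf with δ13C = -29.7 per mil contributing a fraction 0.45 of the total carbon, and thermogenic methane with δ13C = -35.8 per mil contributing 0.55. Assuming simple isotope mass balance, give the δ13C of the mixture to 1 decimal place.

-33.1 per mil

δ_mix = f_A·δ_A + f_B·δ_B
δ_mix = 0.45 × (-29.7) + 0.55 × (-35.8)
δ_mix = -13.37 + -19.69 = -33.05 per mil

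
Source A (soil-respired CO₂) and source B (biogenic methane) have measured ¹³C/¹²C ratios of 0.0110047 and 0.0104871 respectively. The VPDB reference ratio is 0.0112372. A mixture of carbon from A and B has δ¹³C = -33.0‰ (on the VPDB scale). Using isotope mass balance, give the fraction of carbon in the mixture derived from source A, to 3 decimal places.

δ_A = (0.0110047/0.0112372 − 1)×1000 = (0.979310 − 1)×1000 = -20.690‰
δ_B = (0.0104871/0.0112372 − 1)×1000 = (0.933248 − 1)×1000 = -66.752‰
f_A = (δ_mix − δ_B)/(δ_A − δ_B) = (-33.0 − (-66.752))/(-20.690 − (-66.752))
f_A = 33.752 / 46.061 = 0.7328

0.733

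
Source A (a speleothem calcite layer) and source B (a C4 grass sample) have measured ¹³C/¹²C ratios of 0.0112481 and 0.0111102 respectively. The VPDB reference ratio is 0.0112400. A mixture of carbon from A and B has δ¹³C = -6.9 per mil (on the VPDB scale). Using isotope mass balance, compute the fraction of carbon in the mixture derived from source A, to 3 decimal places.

δ_A = (0.0112481/0.0112400 − 1)×1000 = (1.000721 − 1)×1000 = 0.721 per mil
δ_B = (0.0111102/0.0112400 − 1)×1000 = (0.988452 − 1)×1000 = -11.548 per mil
f_A = (δ_mix − δ_B)/(δ_A − δ_B) = (-6.9 − (-11.548))/(0.721 − (-11.548))
f_A = 4.648 / 12.269 = 0.3789

0.379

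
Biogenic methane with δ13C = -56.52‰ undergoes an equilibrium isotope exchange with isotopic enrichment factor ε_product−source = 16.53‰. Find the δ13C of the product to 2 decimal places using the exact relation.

To first order, δ_product ≈ δ_source + ε = -39.99‰.
Exactly, δ_product = (δ_source + 1000)·(ε/1000 + 1) − 1000.
δ_product = (-56.52 + 1000) × (16.53/1000 + 1) − 1000
δ_product = -40.924‰

-40.92‰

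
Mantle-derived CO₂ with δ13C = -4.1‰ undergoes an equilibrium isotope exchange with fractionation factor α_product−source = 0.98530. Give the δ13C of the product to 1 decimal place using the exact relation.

δ_product = (δ_source + 1000)·α − 1000
δ_product = (-4.1 + 1000) × 0.98530 − 1000
δ_product = 981.260 − 1000 = -18.74‰

-18.7‰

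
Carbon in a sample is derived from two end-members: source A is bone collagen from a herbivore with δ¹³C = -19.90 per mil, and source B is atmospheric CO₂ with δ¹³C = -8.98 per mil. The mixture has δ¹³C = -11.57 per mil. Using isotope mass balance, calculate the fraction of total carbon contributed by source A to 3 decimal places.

δ_mix = f_A·δ_A + (1 − f_A)·δ_B  ⇒  f_A = (δ_mix − δ_B)/(δ_A − δ_B)
f_A = (-11.57 − (-8.98)) / (-19.90 − (-8.98))
f_A = -2.59 / -10.92 = 0.2372

0.237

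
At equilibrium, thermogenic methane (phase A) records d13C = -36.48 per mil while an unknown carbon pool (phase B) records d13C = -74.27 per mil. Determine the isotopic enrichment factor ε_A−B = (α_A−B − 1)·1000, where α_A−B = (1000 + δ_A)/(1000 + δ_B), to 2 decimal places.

40.82 per mil

α_A−B = (1000 + -36.48) / (1000 + -74.27) = 963.52 / 925.73 = 1.040822
ε_A−B = (1.040822 − 1) × 1000 = 40.822 per mil
(The approximation ε ≈ δ_A − δ_B would give 37.79 per mil.)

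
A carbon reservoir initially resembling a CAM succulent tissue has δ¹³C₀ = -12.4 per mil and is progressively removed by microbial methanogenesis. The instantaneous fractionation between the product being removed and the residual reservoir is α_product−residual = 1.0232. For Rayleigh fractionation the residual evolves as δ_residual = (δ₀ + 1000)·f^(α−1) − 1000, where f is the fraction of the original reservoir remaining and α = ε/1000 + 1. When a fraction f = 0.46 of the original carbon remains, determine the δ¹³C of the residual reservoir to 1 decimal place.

Rayleigh residual: δ_res = (δ₀ + 1000)·f^(α−1) − 1000
α − 1 = 0.02320
f^(α−1) = 0.46^(0.02320) = 0.982146
δ_res = (-12.4 + 1000) × 0.982146 − 1000 = 969.967 − 1000 = -30.03 per mil

-30.0 per mil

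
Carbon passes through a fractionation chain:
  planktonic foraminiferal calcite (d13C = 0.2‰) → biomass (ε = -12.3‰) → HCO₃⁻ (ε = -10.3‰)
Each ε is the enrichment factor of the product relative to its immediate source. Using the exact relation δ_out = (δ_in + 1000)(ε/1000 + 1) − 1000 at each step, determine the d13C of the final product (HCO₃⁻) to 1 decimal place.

step 1: δ = (0.20 + 1000)·(-12.3/1000 + 1) − 1000 = -12.10‰
step 2: δ = (-12.10 + 1000)·(-10.3/1000 + 1) − 1000 = -22.28‰

-22.3‰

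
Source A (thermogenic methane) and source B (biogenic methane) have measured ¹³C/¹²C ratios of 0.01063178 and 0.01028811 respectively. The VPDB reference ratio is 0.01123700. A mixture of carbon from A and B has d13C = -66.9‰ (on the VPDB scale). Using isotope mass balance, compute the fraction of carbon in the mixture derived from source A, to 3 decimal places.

0.574

δ_A = (0.01063178/0.01123700 − 1)×1000 = (0.946140 − 1)×1000 = -53.860‰
δ_B = (0.01028811/0.01123700 − 1)×1000 = (0.915557 − 1)×1000 = -84.443‰
f_A = (δ_mix − δ_B)/(δ_A − δ_B) = (-66.9 − (-84.443))/(-53.860 − (-84.443))
f_A = 17.543 / 30.584 = 0.5736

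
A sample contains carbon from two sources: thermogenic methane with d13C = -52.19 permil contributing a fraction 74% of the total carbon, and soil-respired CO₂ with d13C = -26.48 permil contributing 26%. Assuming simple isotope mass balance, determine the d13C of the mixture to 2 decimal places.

δ_mix = f_A·δ_A + f_B·δ_B
δ_mix = 0.74 × (-52.19) + 0.26 × (-26.48)
δ_mix = -38.621 + -6.885 = -45.505 permil

-45.51 permil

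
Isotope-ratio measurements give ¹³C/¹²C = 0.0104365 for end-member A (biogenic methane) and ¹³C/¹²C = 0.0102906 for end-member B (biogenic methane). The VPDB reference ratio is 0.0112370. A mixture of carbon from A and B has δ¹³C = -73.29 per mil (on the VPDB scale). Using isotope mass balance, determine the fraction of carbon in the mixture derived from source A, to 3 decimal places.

0.842

δ_A = (0.0104365/0.0112370 − 1)×1000 = (0.928762 − 1)×1000 = -71.238 per mil
δ_B = (0.0102906/0.0112370 − 1)×1000 = (0.915778 − 1)×1000 = -84.222 per mil
f_A = (δ_mix − δ_B)/(δ_A − δ_B) = (-73.29 − (-84.222))/(-71.238 − (-84.222))
f_A = 10.932 / 12.984 = 0.8419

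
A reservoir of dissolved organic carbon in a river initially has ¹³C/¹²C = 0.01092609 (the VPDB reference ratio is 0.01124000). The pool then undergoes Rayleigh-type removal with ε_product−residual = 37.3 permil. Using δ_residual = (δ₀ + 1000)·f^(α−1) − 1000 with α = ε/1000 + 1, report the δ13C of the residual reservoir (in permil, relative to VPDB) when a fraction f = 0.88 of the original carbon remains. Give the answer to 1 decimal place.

-32.6 permil

δ₀ = (0.01092609/0.01124000 − 1)×1000 = (0.972072 − 1)×1000 = -27.928 permil
α − 1 = ε/1000 = 0.0373
f^(α−1) = 0.88^(0.0373) = 0.995243
δ_res = (-27.928 + 1000) × 0.995243 − 1000 = 967.448 − 1000 = -32.55 permil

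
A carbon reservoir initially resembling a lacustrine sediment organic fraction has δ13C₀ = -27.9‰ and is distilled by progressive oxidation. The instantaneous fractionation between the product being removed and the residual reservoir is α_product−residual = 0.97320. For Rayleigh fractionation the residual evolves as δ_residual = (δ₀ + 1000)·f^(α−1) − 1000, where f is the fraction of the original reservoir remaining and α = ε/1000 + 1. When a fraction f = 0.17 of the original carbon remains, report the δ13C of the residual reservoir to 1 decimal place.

19.4‰

Rayleigh residual: δ_res = (δ₀ + 1000)·f^(α−1) − 1000
α − 1 = -0.02680
f^(α−1) = 0.17^(-0.02680) = 1.048634
δ_res = (-27.9 + 1000) × 1.048634 − 1000 = 1019.377 − 1000 = 19.38‰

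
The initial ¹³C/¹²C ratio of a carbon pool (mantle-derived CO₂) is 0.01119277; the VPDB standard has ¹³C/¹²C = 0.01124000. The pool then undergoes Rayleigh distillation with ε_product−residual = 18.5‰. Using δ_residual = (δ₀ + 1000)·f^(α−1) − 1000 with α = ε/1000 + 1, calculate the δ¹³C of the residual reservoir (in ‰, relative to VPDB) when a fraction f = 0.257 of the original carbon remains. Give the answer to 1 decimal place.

-28.9‰

δ₀ = (0.01119277/0.01124000 − 1)×1000 = (0.995798 − 1)×1000 = -4.202‰
α − 1 = ε/1000 = 0.0185
f^(α−1) = 0.257^(0.0185) = 0.975178
δ_res = (-4.202 + 1000) × 0.975178 − 1000 = 971.080 − 1000 = -28.92‰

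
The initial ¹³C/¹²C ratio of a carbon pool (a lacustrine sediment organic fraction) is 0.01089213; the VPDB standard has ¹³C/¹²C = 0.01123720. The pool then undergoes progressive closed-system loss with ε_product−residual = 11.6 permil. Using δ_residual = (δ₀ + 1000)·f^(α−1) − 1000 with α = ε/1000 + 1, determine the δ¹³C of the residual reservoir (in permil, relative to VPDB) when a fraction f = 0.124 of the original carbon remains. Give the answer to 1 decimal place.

-53.9 permil

δ₀ = (0.01089213/0.01123720 − 1)×1000 = (0.969292 − 1)×1000 = -30.708 permil
α − 1 = ε/1000 = 0.0116
f^(α−1) = 0.124^(0.0116) = 0.976076
δ_res = (-30.708 + 1000) × 0.976076 − 1000 = 946.103 − 1000 = -53.90 permil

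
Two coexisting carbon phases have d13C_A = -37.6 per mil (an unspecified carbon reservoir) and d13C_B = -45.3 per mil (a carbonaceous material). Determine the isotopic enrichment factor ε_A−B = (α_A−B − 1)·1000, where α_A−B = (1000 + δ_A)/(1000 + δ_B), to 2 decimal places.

α_A−B = (1000 + -37.6) / (1000 + -45.3) = 962.4 / 954.7 = 1.008065
ε_A−B = (1.008065 − 1) × 1000 = 8.065 per mil
(The approximation ε ≈ δ_A − δ_B would give 7.7 per mil.)

8.07 per mil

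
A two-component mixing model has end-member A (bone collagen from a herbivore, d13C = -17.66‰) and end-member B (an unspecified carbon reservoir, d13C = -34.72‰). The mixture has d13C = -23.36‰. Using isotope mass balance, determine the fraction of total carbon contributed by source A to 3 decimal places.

0.666

δ_mix = f_A·δ_A + (1 − f_A)·δ_B  ⇒  f_A = (δ_mix − δ_B)/(δ_A − δ_B)
f_A = (-23.36 − (-34.72)) / (-17.66 − (-34.72))
f_A = 11.36 / 17.06 = 0.6659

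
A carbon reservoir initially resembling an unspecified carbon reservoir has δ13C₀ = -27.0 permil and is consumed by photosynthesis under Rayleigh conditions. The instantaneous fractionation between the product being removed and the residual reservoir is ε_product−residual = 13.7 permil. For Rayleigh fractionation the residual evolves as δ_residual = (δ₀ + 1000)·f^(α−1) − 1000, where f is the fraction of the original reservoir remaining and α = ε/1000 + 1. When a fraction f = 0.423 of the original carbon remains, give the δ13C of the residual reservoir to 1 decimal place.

Rayleigh residual: δ_res = (δ₀ + 1000)·f^(α−1) − 1000
α = ε/1000 + 1 = 1.01370, so α − 1 = 0.01370
f^(α−1) = 0.423^(0.01370) = 0.988282
δ_res = (-27.0 + 1000) × 0.988282 − 1000 = 961.598 − 1000 = -38.40 permil

-38.4 permil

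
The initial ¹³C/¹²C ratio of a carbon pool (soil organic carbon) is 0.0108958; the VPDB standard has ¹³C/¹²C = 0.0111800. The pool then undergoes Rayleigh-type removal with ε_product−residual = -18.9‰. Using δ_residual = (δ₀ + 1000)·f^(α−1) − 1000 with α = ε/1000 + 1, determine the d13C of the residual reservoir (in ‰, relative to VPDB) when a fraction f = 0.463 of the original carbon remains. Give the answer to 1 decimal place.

δ₀ = (0.0108958/0.0111800 − 1)×1000 = (0.974580 − 1)×1000 = -25.420‰
α − 1 = ε/1000 = -0.0189
f^(α−1) = 0.463^(-0.0189) = 1.014660
δ_res = (-25.420 + 1000) × 1.014660 − 1000 = 988.867 − 1000 = -11.13‰

-11.1‰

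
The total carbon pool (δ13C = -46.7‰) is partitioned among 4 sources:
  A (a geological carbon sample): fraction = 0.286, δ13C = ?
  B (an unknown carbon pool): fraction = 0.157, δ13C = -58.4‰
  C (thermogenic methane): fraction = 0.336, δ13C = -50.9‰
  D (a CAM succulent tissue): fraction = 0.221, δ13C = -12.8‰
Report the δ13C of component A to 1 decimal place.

-61.5‰

Isotope mass balance: δ_bulk = Σ fᵢ·δᵢ.
-46.7 = 0.286×δ_A + 0.157×(-58.4) + 0.336×(-50.9) + 0.221×(-12.8)
0.286·δ_A = -46.7 − (-29.100) = -17.600
δ_A = -17.600 / 0.286 = -61.54‰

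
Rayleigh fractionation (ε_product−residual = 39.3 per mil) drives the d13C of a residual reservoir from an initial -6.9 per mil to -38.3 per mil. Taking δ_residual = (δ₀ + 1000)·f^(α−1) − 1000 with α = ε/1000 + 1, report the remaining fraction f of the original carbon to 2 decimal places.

0.44

α − 1 = ε/1000 = 0.0393
(δ_res + 1000)/(δ₀ + 1000) = (-38.3 + 1000)/(-6.9 + 1000) = 961.7/993.1 = 0.968382
f = 0.968382^(1/0.0393) = exp(ln(0.968382)/0.0393) = exp(-0.03213/0.0393)
f = exp(-0.8175) = 0.4415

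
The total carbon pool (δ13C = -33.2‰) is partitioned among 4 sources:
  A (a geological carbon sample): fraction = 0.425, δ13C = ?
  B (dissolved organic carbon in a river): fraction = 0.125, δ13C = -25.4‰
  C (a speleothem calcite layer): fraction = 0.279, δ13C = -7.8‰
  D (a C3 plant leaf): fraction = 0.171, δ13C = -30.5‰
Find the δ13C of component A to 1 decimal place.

Isotope mass balance: δ_bulk = Σ fᵢ·δᵢ.
-33.2 = 0.425×δ_A + 0.125×(-25.4) + 0.279×(-7.8) + 0.171×(-30.5)
0.425·δ_A = -33.2 − (-10.567) = -22.633
δ_A = -22.633 / 0.425 = -53.25‰

-53.3‰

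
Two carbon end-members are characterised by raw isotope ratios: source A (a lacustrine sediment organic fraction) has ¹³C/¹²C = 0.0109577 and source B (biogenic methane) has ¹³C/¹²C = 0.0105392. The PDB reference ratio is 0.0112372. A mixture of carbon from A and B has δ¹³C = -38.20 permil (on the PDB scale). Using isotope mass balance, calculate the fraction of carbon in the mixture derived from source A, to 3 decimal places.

0.642

δ_A = (0.0109577/0.0112372 − 1)×1000 = (0.975127 − 1)×1000 = -24.873 permil
δ_B = (0.0105392/0.0112372 − 1)×1000 = (0.937885 − 1)×1000 = -62.115 permil
f_A = (δ_mix − δ_B)/(δ_A − δ_B) = (-38.20 − (-62.115))/(-24.873 − (-62.115))
f_A = 23.915 / 37.242 = 0.6421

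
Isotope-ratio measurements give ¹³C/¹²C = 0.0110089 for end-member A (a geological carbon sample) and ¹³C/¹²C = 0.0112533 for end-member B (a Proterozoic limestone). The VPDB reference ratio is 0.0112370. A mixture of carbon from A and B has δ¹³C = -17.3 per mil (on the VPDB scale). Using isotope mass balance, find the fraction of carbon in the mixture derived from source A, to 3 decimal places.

0.862

δ_A = (0.0110089/0.0112370 − 1)×1000 = (0.979701 − 1)×1000 = -20.299 per mil
δ_B = (0.0112533/0.0112370 − 1)×1000 = (1.001451 − 1)×1000 = 1.451 per mil
f_A = (δ_mix − δ_B)/(δ_A − δ_B) = (-17.3 − (1.451))/(-20.299 − (1.451))
f_A = -18.751 / -21.750 = 0.8621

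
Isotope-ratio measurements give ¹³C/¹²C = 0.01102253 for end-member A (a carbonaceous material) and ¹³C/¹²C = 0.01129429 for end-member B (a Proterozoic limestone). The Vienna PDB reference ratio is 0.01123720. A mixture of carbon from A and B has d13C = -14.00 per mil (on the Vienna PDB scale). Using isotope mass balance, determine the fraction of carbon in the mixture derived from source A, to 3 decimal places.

0.789

δ_A = (0.01102253/0.01123720 − 1)×1000 = (0.980896 − 1)×1000 = -19.104 per mil
δ_B = (0.01129429/0.01123720 − 1)×1000 = (1.005080 − 1)×1000 = 5.080 per mil
f_A = (δ_mix − δ_B)/(δ_A − δ_B) = (-14.00 − (5.080))/(-19.104 − (5.080))
f_A = -19.080 / -24.184 = 0.7890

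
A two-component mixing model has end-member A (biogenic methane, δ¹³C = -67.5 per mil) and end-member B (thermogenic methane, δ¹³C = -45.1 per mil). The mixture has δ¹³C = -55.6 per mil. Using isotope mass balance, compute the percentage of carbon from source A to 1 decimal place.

46.9%

δ_mix = f_A·δ_A + (1 − f_A)·δ_B  ⇒  f_A = (δ_mix − δ_B)/(δ_A − δ_B)
f_A = (-55.6 − (-45.1)) / (-67.5 − (-45.1))
f_A = -10.5 / -22.4 = 0.4688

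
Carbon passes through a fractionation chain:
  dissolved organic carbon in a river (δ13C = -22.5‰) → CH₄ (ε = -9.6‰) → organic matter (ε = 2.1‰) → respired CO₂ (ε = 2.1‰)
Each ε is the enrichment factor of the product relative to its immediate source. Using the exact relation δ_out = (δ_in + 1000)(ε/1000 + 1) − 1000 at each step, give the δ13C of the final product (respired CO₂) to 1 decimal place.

-27.8‰

step 1: δ = (-22.50 + 1000)·(-9.6/1000 + 1) − 1000 = -31.88‰
step 2: δ = (-31.88 + 1000)·(2.1/1000 + 1) − 1000 = -29.85‰
step 3: δ = (-29.85 + 1000)·(2.1/1000 + 1) − 1000 = -27.81‰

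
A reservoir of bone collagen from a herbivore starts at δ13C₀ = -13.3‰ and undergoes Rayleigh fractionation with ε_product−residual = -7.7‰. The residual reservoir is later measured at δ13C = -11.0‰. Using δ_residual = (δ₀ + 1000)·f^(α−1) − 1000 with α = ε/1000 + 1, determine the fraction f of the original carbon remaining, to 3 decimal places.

0.739

α − 1 = ε/1000 = -0.0077
(δ_res + 1000)/(δ₀ + 1000) = (-11.0 + 1000)/(-13.3 + 1000) = 989.0/986.7 = 1.002331
f = 1.002331^(1/-0.0077) = exp(ln(1.002331)/-0.0077) = exp(0.00233/-0.0077)
f = exp(-0.3024) = 0.7391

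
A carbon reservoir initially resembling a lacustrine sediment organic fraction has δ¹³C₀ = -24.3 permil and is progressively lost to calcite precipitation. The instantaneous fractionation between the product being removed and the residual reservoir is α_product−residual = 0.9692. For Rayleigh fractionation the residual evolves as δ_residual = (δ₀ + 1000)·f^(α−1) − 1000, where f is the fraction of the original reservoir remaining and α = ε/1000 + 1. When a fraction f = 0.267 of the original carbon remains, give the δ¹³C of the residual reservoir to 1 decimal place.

16.2 permil

Rayleigh residual: δ_res = (δ₀ + 1000)·f^(α−1) − 1000
α − 1 = -0.03080
f^(α−1) = 0.267^(-0.03080) = 1.041510
δ_res = (-24.3 + 1000) × 1.041510 − 1000 = 1016.201 − 1000 = 16.20 permil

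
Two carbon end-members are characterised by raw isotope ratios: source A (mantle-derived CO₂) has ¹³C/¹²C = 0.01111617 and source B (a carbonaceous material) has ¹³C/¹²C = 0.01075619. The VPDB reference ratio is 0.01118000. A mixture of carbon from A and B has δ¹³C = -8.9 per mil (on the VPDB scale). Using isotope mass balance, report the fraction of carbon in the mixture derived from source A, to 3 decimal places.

δ_A = (0.01111617/0.01118000 − 1)×1000 = (0.994291 − 1)×1000 = -5.709 per mil
δ_B = (0.01075619/0.01118000 − 1)×1000 = (0.962092 − 1)×1000 = -37.908 per mil
f_A = (δ_mix − δ_B)/(δ_A − δ_B) = (-8.9 − (-37.908))/(-5.709 − (-37.908))
f_A = 29.008 / 32.199 = 0.9009

0.901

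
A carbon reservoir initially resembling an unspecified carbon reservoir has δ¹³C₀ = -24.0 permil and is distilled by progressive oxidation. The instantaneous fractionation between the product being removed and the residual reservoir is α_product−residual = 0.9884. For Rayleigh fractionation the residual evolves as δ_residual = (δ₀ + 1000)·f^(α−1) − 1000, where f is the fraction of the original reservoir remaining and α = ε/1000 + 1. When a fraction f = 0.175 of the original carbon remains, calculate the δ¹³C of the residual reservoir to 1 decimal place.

-4.1 permil

Rayleigh residual: δ_res = (δ₀ + 1000)·f^(α−1) − 1000
α − 1 = -0.01160
f^(α−1) = 0.175^(-0.01160) = 1.020424
δ_res = (-24.0 + 1000) × 1.020424 − 1000 = 995.934 − 1000 = -4.07 permil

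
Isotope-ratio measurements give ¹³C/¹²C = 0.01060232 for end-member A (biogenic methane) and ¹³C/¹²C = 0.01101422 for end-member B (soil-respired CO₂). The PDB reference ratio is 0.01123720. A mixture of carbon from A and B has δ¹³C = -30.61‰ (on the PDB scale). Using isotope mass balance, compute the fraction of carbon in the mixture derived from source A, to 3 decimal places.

δ_A = (0.01060232/0.01123720 − 1)×1000 = (0.943502 − 1)×1000 = -56.498‰
δ_B = (0.01101422/0.01123720 − 1)×1000 = (0.980157 − 1)×1000 = -19.843‰
f_A = (δ_mix − δ_B)/(δ_A − δ_B) = (-30.61 − (-19.843))/(-56.498 − (-19.843))
f_A = -10.767 / -36.655 = 0.2937

0.294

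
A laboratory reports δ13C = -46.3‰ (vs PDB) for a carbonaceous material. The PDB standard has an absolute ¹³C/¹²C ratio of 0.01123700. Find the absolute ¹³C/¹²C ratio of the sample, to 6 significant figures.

0.0107167

R_sample = R_standard × (δ13C/1000 + 1)
R_sample = 0.01123700 × (-46.3/1000 + 1) = 0.01123700 × 0.953700
R_sample = 0.0107167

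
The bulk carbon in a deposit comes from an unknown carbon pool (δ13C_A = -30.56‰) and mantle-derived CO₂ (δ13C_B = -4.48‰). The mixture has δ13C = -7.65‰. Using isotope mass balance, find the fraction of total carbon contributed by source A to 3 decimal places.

0.122

δ_mix = f_A·δ_A + (1 − f_A)·δ_B  ⇒  f_A = (δ_mix − δ_B)/(δ_A − δ_B)
f_A = (-7.65 − (-4.48)) / (-30.56 − (-4.48))
f_A = -3.17 / -26.08 = 0.1215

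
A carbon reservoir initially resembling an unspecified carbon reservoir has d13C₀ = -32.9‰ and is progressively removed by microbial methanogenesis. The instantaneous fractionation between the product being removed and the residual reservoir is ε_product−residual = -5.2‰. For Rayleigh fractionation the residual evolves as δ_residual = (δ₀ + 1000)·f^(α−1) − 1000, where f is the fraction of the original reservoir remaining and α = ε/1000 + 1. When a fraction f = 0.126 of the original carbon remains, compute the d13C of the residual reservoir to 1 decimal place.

-22.4‰

Rayleigh residual: δ_res = (δ₀ + 1000)·f^(α−1) − 1000
α = ε/1000 + 1 = 0.99480, so α − 1 = -0.00520
f^(α−1) = 0.126^(-0.00520) = 1.010830
δ_res = (-32.9 + 1000) × 1.010830 − 1000 = 977.574 − 1000 = -22.43‰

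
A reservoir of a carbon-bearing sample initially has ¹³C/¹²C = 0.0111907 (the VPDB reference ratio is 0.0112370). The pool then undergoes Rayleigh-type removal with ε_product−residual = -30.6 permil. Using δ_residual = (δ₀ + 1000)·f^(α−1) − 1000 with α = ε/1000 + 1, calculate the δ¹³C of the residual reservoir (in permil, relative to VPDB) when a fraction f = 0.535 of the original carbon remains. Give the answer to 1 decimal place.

15.1 permil

δ₀ = (0.0111907/0.0112370 − 1)×1000 = (0.995880 − 1)×1000 = -4.120 permil
α − 1 = ε/1000 = -0.0306
f^(α−1) = 0.535^(-0.0306) = 1.019324
δ_res = (-4.120 + 1000) × 1.019324 − 1000 = 1015.124 − 1000 = 15.12 permil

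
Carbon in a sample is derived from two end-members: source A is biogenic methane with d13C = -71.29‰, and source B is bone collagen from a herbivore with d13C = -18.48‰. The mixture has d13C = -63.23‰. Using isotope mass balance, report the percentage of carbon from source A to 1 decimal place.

δ_mix = f_A·δ_A + (1 − f_A)·δ_B  ⇒  f_A = (δ_mix − δ_B)/(δ_A − δ_B)
f_A = (-63.23 − (-18.48)) / (-71.29 − (-18.48))
f_A = -44.75 / -52.81 = 0.8474

84.7%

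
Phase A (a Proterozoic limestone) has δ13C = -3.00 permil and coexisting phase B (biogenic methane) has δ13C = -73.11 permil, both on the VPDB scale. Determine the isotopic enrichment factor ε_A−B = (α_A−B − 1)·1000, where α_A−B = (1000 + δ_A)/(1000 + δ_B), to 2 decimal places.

α_A−B = (1000 + -3.00) / (1000 + -73.11) = 997.00 / 926.89 = 1.075640
ε_A−B = (1.075640 − 1) × 1000 = 75.640 permil
(The approximation ε ≈ δ_A − δ_B would give 70.11 permil.)

75.64 permil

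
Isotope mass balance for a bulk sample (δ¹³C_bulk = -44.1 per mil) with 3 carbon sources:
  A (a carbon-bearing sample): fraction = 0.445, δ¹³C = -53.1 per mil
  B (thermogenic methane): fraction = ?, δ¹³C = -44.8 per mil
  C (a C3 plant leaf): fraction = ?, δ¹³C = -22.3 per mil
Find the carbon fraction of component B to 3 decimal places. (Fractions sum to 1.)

0.360

Let f_B and f_C be the unknown fractions; fractions sum to 1 so f_B + f_C = 0.555.
Mass balance: Σ fᵢ·δᵢ = δ_bulk ⇒ f_B·(-44.8) + f_C·(-22.3) = -44.1 − (-23.630) = -20.471
Substitute f_C = 0.555 − f_B:
f_B·(-44.8 − -22.3) = -20.471 − 0.555×(-22.3) = -8.094
f_B = -8.094 / -22.5 = 0.3597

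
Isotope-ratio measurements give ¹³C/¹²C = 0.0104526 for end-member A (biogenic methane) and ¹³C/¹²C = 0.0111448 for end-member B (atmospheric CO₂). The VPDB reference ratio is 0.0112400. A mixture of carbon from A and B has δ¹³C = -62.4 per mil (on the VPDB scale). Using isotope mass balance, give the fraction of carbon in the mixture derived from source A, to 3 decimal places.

δ_A = (0.0104526/0.0112400 − 1)×1000 = (0.929947 − 1)×1000 = -70.053 per mil
δ_B = (0.0111448/0.0112400 − 1)×1000 = (0.991530 − 1)×1000 = -8.470 per mil
f_A = (δ_mix − δ_B)/(δ_A − δ_B) = (-62.4 − (-8.470))/(-70.053 − (-8.470))
f_A = -53.930 / -61.584 = 0.8757

0.876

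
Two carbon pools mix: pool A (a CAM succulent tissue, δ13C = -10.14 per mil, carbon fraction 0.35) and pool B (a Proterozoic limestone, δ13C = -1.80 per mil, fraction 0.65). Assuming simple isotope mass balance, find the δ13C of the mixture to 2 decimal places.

-4.72 per mil

δ_mix = f_A·δ_A + f_B·δ_B
δ_mix = 0.35 × (-10.14) + 0.65 × (-1.80)
δ_mix = -3.549 + -1.170 = -4.719 per mil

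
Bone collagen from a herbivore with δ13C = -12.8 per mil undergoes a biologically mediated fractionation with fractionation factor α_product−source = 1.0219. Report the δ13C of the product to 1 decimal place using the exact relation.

8.8 per mil

δ_product = (δ_source + 1000)·α − 1000
δ_product = (-12.8 + 1000) × 1.0219 − 1000
δ_product = 1008.820 − 1000 = 8.82 per mil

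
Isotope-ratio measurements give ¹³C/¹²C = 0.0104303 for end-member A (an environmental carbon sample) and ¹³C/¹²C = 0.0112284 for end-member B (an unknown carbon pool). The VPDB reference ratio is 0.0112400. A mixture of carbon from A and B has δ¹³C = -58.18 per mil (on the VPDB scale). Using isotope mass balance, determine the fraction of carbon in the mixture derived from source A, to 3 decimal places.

0.805

δ_A = (0.0104303/0.0112400 − 1)×1000 = (0.927963 − 1)×1000 = -72.037 per mil
δ_B = (0.0112284/0.0112400 − 1)×1000 = (0.998968 − 1)×1000 = -1.032 per mil
f_A = (δ_mix − δ_B)/(δ_A − δ_B) = (-58.18 − (-1.032))/(-72.037 − (-1.032))
f_A = -57.148 / -71.005 = 0.8048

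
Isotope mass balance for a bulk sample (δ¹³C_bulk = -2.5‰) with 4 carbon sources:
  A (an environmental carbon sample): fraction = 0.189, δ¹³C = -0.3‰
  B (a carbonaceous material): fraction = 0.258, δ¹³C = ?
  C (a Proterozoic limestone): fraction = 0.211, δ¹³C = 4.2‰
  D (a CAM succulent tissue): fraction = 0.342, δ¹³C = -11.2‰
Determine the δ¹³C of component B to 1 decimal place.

1.9‰

Isotope mass balance: δ_bulk = Σ fᵢ·δᵢ.
-2.5 = 0.189×(-0.3) + 0.258×δ_B + 0.211×(4.2) + 0.342×(-11.2)
0.258·δ_B = -2.5 − (-3.001) = 0.501
δ_B = 0.501 / 0.258 = 1.94‰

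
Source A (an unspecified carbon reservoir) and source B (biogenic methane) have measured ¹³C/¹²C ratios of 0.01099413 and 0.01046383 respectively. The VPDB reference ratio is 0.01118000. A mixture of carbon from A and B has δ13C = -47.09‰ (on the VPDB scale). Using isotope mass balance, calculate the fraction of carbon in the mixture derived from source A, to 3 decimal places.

δ_A = (0.01099413/0.01118000 − 1)×1000 = (0.983375 − 1)×1000 = -16.625‰
δ_B = (0.01046383/0.01118000 − 1)×1000 = (0.935942 − 1)×1000 = -64.058‰
f_A = (δ_mix − δ_B)/(δ_A − δ_B) = (-47.09 − (-64.058))/(-16.625 − (-64.058))
f_A = 16.968 / 47.433 = 0.3577

0.358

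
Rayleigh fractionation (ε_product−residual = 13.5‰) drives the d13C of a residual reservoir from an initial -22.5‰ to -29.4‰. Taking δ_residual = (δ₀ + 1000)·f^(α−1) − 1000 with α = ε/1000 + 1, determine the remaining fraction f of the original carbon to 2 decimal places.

α − 1 = ε/1000 = 0.0135
(δ_res + 1000)/(δ₀ + 1000) = (-29.4 + 1000)/(-22.5 + 1000) = 970.6/977.5 = 0.992941
f = 0.992941^(1/0.0135) = exp(ln(0.992941)/0.0135) = exp(-0.00708/0.0135)
f = exp(-0.5247) = 0.5917

0.59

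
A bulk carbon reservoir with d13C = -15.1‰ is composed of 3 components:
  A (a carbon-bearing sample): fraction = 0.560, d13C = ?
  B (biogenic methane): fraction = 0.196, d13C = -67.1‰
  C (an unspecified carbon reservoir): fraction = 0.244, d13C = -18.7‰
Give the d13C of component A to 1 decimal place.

Isotope mass balance: δ_bulk = Σ fᵢ·δᵢ.
-15.1 = 0.560×δ_A + 0.196×(-67.1) + 0.244×(-18.7)
0.560·δ_A = -15.1 − (-17.714) = 2.614
δ_A = 2.614 / 0.560 = 4.67‰

4.7‰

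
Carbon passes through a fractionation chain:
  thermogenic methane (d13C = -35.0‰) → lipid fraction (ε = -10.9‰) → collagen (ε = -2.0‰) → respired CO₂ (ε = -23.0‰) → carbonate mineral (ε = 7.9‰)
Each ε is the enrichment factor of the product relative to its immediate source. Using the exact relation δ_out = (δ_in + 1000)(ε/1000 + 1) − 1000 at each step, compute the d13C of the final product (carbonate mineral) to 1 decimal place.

-62.0‰

step 1: δ = (-35.00 + 1000)·(-10.9/1000 + 1) − 1000 = -45.52‰
step 2: δ = (-45.52 + 1000)·(-2.0/1000 + 1) − 1000 = -47.43‰
step 3: δ = (-47.43 + 1000)·(-23.0/1000 + 1) − 1000 = -69.34‰
step 4: δ = (-69.34 + 1000)·(7.9/1000 + 1) − 1000 = -61.98‰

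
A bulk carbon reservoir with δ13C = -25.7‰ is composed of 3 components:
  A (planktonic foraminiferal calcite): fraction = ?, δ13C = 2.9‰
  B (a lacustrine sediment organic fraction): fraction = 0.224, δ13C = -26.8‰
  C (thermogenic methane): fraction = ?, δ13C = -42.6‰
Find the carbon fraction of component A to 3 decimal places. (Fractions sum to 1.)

Let f_A and f_C be the unknown fractions; fractions sum to 1 so f_A + f_C = 0.776.
Mass balance: Σ fᵢ·δᵢ = δ_bulk ⇒ f_A·(2.9) + f_C·(-42.6) = -25.7 − (-6.003) = -19.697
Substitute f_C = 0.776 − f_A:
f_A·(2.9 − -42.6) = -19.697 − 0.776×(-42.6) = 13.361
f_A = 13.361 / 45.5 = 0.2936

0.294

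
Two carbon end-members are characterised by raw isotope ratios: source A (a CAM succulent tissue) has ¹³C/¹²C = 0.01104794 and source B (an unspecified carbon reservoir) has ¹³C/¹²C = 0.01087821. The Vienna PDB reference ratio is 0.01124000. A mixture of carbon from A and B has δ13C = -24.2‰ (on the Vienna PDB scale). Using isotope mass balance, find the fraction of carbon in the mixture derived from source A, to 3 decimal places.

δ_A = (0.01104794/0.01124000 − 1)×1000 = (0.982913 − 1)×1000 = -17.087‰
δ_B = (0.01087821/0.01124000 − 1)×1000 = (0.967812 − 1)×1000 = -32.188‰
f_A = (δ_mix − δ_B)/(δ_A − δ_B) = (-24.2 − (-32.188))/(-17.087 − (-32.188))
f_A = 7.988 / 15.101 = 0.5290

0.529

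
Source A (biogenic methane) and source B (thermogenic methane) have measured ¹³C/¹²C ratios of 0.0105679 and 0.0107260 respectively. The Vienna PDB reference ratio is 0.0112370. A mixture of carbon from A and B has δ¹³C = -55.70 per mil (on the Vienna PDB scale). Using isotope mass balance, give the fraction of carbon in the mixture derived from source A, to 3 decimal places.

0.727

δ_A = (0.0105679/0.0112370 − 1)×1000 = (0.940456 − 1)×1000 = -59.544 per mil
δ_B = (0.0107260/0.0112370 − 1)×1000 = (0.954525 − 1)×1000 = -45.475 per mil
f_A = (δ_mix − δ_B)/(δ_A − δ_B) = (-55.70 − (-45.475))/(-59.544 − (-45.475))
f_A = -10.225 / -14.070 = 0.7268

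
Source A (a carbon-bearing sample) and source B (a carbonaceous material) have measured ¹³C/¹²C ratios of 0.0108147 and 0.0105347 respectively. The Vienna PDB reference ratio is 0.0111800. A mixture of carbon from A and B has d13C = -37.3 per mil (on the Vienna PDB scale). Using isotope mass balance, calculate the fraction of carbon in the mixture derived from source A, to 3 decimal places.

δ_A = (0.0108147/0.0111800 − 1)×1000 = (0.967326 − 1)×1000 = -32.674 per mil
δ_B = (0.0105347/0.0111800 − 1)×1000 = (0.942281 − 1)×1000 = -57.719 per mil
f_A = (δ_mix − δ_B)/(δ_A − δ_B) = (-37.3 − (-57.719))/(-32.674 − (-57.719))
f_A = 20.419 / 25.045 = 0.8153

0.815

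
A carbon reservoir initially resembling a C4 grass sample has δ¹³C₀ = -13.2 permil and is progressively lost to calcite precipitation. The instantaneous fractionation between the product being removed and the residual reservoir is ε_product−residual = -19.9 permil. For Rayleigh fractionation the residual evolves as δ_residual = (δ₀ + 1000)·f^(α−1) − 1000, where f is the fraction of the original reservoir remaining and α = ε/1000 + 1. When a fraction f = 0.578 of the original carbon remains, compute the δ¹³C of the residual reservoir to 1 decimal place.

Rayleigh residual: δ_res = (δ₀ + 1000)·f^(α−1) − 1000
α = ε/1000 + 1 = 0.98010, so α − 1 = -0.01990
f^(α−1) = 0.578^(-0.01990) = 1.010969
δ_res = (-13.2 + 1000) × 1.010969 − 1000 = 997.624 − 1000 = -2.38 permil

-2.4 permil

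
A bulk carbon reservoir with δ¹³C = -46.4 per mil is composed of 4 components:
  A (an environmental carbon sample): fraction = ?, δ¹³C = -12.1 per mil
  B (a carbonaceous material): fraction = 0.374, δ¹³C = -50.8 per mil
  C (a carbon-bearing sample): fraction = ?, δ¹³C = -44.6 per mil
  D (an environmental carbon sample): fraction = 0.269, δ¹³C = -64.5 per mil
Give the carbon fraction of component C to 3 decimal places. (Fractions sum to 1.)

0.176

Let f_C and f_A be the unknown fractions; fractions sum to 1 so f_C + f_A = 0.357.
Mass balance: Σ fᵢ·δᵢ = δ_bulk ⇒ f_C·(-44.6) + f_A·(-12.1) = -46.4 − (-36.350) = -10.050
Substitute f_A = 0.357 − f_C:
f_C·(-44.6 − -12.1) = -10.050 − 0.357×(-12.1) = -5.731
f_C = -5.731 / -32.5 = 0.1763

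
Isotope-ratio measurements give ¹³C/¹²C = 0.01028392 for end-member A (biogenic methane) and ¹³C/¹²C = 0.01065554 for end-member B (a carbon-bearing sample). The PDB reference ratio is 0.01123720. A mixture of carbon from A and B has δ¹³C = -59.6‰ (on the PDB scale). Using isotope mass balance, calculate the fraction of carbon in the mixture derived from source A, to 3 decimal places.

δ_A = (0.01028392/0.01123720 − 1)×1000 = (0.915167 − 1)×1000 = -84.833‰
δ_B = (0.01065554/0.01123720 − 1)×1000 = (0.948238 − 1)×1000 = -51.762‰
f_A = (δ_mix − δ_B)/(δ_A − δ_B) = (-59.6 − (-51.762))/(-84.833 − (-51.762))
f_A = -7.838 / -33.071 = 0.2370

0.237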